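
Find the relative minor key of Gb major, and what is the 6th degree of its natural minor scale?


Let's work it out.
The relative minor shares the major's key signature and starts on its 6th degree
6th degree = a major 6th above the tonic; a major 6th above Gb is Eb
→ relative minor of Gb major is Eb minor
Eb natural minor scale: Eb F Gb Ab Bb Cb Db
= Eb minor; 6th degree = Cb


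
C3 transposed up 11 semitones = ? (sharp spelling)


Working:
C3: chromatic position 0 in octave 3 → absolute = 3×12 + 0 = 36
Transpose up 11: 36 + 11 = 47
47 = 3×12 + 11 → B in octave 3
Result = B3


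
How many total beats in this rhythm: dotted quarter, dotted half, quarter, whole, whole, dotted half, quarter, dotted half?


Working:
Beat values:
  dotted quarter = 1.5 beats
  dotted half = 3 beats
  quarter = 1 beat
  whole = 4 beats
  whole = 4 beats
  dotted half = 3 beats
  quarter = 1 beat
  dotted half = 3 beats
Sum = 1.5 + 3 + 1 + 4 + 4 + 3 + 1 + 3
= 20.5 beats


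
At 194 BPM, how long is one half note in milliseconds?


Let's work it out.
One quarter-note beat = 60000 / BPM = 60000 / 194 ms
Half note = 2 × quarter note
Duration = 2 × 60000 / 194 = 120000 / 194
= 618.6 ms


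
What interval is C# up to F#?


Letter names: C → F spans 4 letter names → a 4th
Semitones: C# → F# = 5 half-steps
A 4th of 5 semitones is a perfect 4th
= perfect 4th


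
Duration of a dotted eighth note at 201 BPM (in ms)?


Solution.
One quarter-note beat = 60000 / BPM = 60000 / 201 ms
Dotted eighth note = 3/4 × quarter note
Duration = 3/4 × 60000 / 201 = 45000 / 201
= 223.9 ms


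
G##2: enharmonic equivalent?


Enharmonic notes sound the same pitch but are spelled with different letter names
G## and A name the same pitch class
= A2


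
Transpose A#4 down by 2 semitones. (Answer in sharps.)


Reasoning:
A#4: chromatic position 10 in octave 4 → absolute = 4×12 + 10 = 58
Transpose down 2: 58 - 2 = 56
56 = 4×12 + 8 → G# in octave 4
Result = G#4


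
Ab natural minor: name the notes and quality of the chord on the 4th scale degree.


Step by step:
Ab natural minor scale: Ab Bb Cb Db Eb Fb Gb
Diatonic triad on degree 4 stacks scale notes 4, 6, 1: Db Fb Ab
Db→Fb = 3 semitones; Db→Ab = 7 semitones → minor triad
= Db Fb Ab (minor)


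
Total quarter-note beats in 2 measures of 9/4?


Let's work it out.
Time signature 9/4: the bottom number 4 means the quarter note gets one count
The top number 9 means 9 quarter-note beats per measure
Total = 9 × 2 measures
= 18 quarter-note beats


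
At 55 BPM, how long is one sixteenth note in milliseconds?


One quarter-note beat = 60000 / BPM = 60000 / 55 ms
Sixteenth note = 1/4 × quarter note
Duration = 1/4 × 60000 / 55 = 15000 / 55
= 272.7 ms


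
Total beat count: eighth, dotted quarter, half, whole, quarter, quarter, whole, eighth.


Reasoning:
Beat values:
  eighth = 0.5 beats
  dotted quarter = 1.5 beats
  half = 2 beats
  whole = 4 beats
  quarter = 1 beat
  quarter = 1 beat
  whole = 4 beats
  eighth = 0.5 beats
Sum = 0.5 + 1.5 + 2 + 4 + 1 + 1 + 4 + 0.5
= 14.5 beats


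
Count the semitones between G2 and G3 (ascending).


Let's work it out.
Absolute semitone position = octave×12 + chromatic position
G2: 2×12 + 7 = 31
G3: 3×12 + 7 = 43
Difference = 43 - 31 = 12
= 12 semitones


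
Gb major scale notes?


Step by step:
Major scale pattern: W-W-H-W-W-W-H (2-2-1-2-2-2-1 semitones)
Starting from Gb:
  Gb + 2 semitones → Ab
  Ab + 2 semitones → Bb
  Bb + 1 semitone → Cb
  Cb + 2 semitones → Db
  Db + 2 semitones → Eb
  Eb + 2 semitones → F
  F + 1 semitone → Gb
Scale = Gb Ab Bb Cb Db Eb F


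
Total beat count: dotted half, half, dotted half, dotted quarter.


Beat values:
  dotted half = 3 beats
  half = 2 beats
  dotted half = 3 beats
  dotted quarter = 1.5 beats
Sum = 3 + 2 + 3 + 1.5
= 9.5 beats


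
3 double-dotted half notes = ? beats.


Step by step:
Base half note = 2 beats
Dot 1 adds half the previous value: +1
Dot 2 adds half the previous value: +1/2
One double-dotted half = 2 + 1 + 1/2 = 7/2
3 of them = 3 × 7/2 = 21/2
= 21/2 beats


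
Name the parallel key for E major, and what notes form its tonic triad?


Parallel keys share the same tonic but differ in mode
E major → parallel is E minor
Tonic triad of E minor = E G B
= E minor; triad = E G B


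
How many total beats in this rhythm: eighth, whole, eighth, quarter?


Step by step:
Beat values:
  eighth = 0.5 beats
  whole = 4 beats
  eighth = 0.5 beats
  quarter = 1 beat
Sum = 0.5 + 4 + 0.5 + 1
= 6 beats


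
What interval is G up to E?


Letter names: G → E spans 6 letter names → a 6th
Semitones: G → E = 9 half-steps
A 6th of 9 semitones is a major 6th
= major 6th


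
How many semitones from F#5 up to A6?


Step by step:
Absolute semitone position = octave×12 + chromatic position
F#5: 5×12 + 6 = 66
A6: 6×12 + 9 = 81
Difference = 81 - 66 = 15
= 15 semitones


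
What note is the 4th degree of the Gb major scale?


Working:
Major scale pattern: W-W-H-W-W-W-H (2-2-1-2-2-2-1 semitones)
Starting from Gb:
  Gb + 2 semitones → Ab
  Ab + 2 semitones → Bb
  Bb + 1 semitone → Cb
  Cb + 2 semitones → Db
  Db + 2 semitones → Eb
  Eb + 2 semitones → F
  F + 1 semitone → Gb
Scale: Gb Ab Bb Cb Db Eb F
Degree 4 = Cb


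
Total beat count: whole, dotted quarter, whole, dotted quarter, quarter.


Reasoning:
Beat values:
  whole = 4 beats
  dotted quarter = 1.5 beats
  whole = 4 beats
  dotted quarter = 1.5 beats
  quarter = 1 beat
Sum = 4 + 1.5 + 4 + 1.5 + 1
= 12 beats


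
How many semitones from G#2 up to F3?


Solution.
Absolute semitone position = octave×12 + chromatic position
G#2: 2×12 + 8 = 32
F3: 3×12 + 5 = 41
Difference = 41 - 32 = 9
= 9 semitones


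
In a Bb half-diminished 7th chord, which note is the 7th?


Half-diminished 7th chord = root + minor 3rd + diminished 5th + minor 7th
Seventh chords stack in thirds, so the letter names are B-D-F-A
Root: Bb
Minor 3rd above Bb: Db
Diminished 5th above Bb: Fb
Minor 7th above Bb: Ab
The 7th = Ab


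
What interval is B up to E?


Solution.
Letter names: B → E spans 4 letter names → a 4th
Semitones: B → E = 5 half-steps
A 4th of 5 semitones is a perfect 4th
= perfect 4th


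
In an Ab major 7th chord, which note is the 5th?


Working:
Major 7th chord = root + major 3rd + perfect 5th + major 7th
Seventh chords stack in thirds, so the letter names are A-C-E-G
Root: Ab
Major 3rd above Ab: C
Perfect 5th above Ab: Eb
Major 7th above Ab: G
The 5th = Eb


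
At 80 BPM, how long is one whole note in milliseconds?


Solution.
One quarter-note beat = 60000 / BPM = 60000 / 80 ms
Whole note = 4 × quarter note
Duration = 4 × 60000 / 80 = 240000 / 80
= 3000.0 ms


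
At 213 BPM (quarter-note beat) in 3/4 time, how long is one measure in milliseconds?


Reasoning:
Quarter-note beat duration = 60000 / 213 ms
Beats per measure (3/4) = 3
One measure = 3 × 60000 / 213 = 180000 / 213 ms
= 845.1 ms


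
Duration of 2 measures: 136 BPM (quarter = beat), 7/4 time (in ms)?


Let's work it out.
Quarter-note beat duration = 60000 / 136 ms
Beats per measure (7/4) = 7
One measure = 7 × 60000 / 136 = 420000 / 136 ms
2 measures = 2 × 420000 / 136 = 840000 / 136
= 6176.5 ms


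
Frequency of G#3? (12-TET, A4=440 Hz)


Step by step:
f = 440 × 2^(n/12) where n = semitones from A4
G#3: -13 semitones from A4
f = 440 × 2^(-13/12)
f = 207.65 Hz


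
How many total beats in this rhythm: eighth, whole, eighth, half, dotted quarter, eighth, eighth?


Solution.
Beat values:
  eighth = 0.5 beats
  whole = 4 beats
  eighth = 0.5 beats
  half = 2 beats
  dotted quarter = 1.5 beats
  eighth = 0.5 beats
  eighth = 0.5 beats
Sum = 0.5 + 4 + 0.5 + 2 + 1.5 + 0.5 + 0.5
= 9.5 beats


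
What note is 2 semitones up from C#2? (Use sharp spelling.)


Step by step:
C#2: chromatic position 1 in octave 2 → absolute = 2×12 + 1 = 25
Transpose up 2: 25 + 2 = 27
27 = 2×12 + 3 → D# in octave 2
Result = D#2


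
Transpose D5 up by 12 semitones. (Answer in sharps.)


D5: chromatic position 2 in octave 5 → absolute = 5×12 + 2 = 62
Transpose up 12: 62 + 12 = 74
74 = 6×12 + 2 → D in octave 6
Result = D6


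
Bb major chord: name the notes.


Step by step:
Major triad = root + major 3rd (4 semitones) + perfect 5th (7 semitones)
A triad on Bb stacks thirds, so the chord tones use letter names B-D-F
Root: Bb
Major 3rd above Bb: D
Perfect 5th above Bb: F
Chord = Bb D F


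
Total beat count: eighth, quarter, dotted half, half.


Reasoning:
Beat values:
  eighth = 0.5 beats
  quarter = 1 beat
  dotted half = 3 beats
  half = 2 beats
Sum = 0.5 + 1 + 3 + 2
= 6.5 beats


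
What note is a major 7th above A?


Reasoning:
A 7th spans 7 letter names, so from A we land on G
A major 7th = 11 semitones above A
Spell G at that pitch: G#
= G#


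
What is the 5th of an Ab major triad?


Working:
Major triad = root + major 3rd (4 semitones) + perfect 5th (7 semitones)
A triad on Ab stacks thirds, so the chord tones use letter names A-C-E
Root: Ab
Major 3rd above Ab: C
Perfect 5th above Ab: Eb
The 5th = Eb


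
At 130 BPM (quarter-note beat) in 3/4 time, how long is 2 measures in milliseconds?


Let's work it out.
Quarter-note beat duration = 60000 / 130 ms
Beats per measure (3/4) = 3
One measure = 3 × 60000 / 130 = 180000 / 130 ms
2 measures = 2 × 180000 / 130 = 360000 / 130
= 2769.2 ms


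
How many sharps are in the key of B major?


Sharp major keys follow the circle of fifths: C(0), G(1), D(2), A(3), E(4), B(5), F#(6), C#(7)
B major has 5 sharps
Order of sharps: F# C# G# D# A# E# B# → first 5: F#, C#, G#, D#, A#
= 5 sharps


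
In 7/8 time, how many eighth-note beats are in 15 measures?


Solution.
Time signature 7/8: the bottom number 8 means the eighth note gets one count
The top number 7 means 7 eighth-note beats per measure
Total = 7 × 15 measures
= 105 eighth-note beats


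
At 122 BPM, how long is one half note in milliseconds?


One quarter-note beat = 60000 / BPM = 60000 / 122 ms
Half note = 2 × quarter note
Duration = 2 × 60000 / 122 = 120000 / 122
= 983.6 ms


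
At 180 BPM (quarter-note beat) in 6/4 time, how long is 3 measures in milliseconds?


Step by step:
Quarter-note beat duration = 60000 / 180 ms
Beats per measure (6/4) = 6
One measure = 6 × 60000 / 180 = 360000 / 180 ms
3 measures = 3 × 360000 / 180 = 1080000 / 180
= 6000.0 ms


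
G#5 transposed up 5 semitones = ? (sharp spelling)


Solution.
G#5: chromatic position 8 in octave 5 → absolute = 5×12 + 8 = 68
Transpose up 5: 68 + 5 = 73
73 = 6×12 + 1 → C# in octave 6
Result = C#6


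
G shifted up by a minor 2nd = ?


Step by step:
minor 2nd: 2 letter names, 1 semitones
Letter: G + 1 → A
Pitch: G + 1 semitones, spelled as an A → Ab
= Ab


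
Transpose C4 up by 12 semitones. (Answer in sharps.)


Step by step:
C4: chromatic position 0 in octave 4 → absolute = 4×12 + 0 = 48
Transpose up 12: 48 + 12 = 60
60 = 5×12 + 0 → C in octave 5
Result = C5


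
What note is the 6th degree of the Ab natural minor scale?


Step by step:
Natural minor scale pattern: W-H-W-W-H-W-W (2-1-2-2-1-2-2 semitones)
Starting from Ab:
  Ab + 2 semitones → Bb
  Bb + 1 semitone → Cb
  Cb + 2 semitones → Db
  Db + 2 semitones → Eb
  Eb + 1 semitone → Fb
  Fb + 2 semitones → Gb
  Gb + 2 semitones → Ab
Scale: Ab Bb Cb Db Eb Fb Gb
Degree 6 = Fb


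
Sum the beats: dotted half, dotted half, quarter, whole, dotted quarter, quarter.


Beat values:
  dotted half = 3 beats
  dotted half = 3 beats
  quarter = 1 beat
  whole = 4 beats
  dotted quarter = 1.5 beats
  quarter = 1 beat
Sum = 3 + 3 + 1 + 4 + 1.5 + 1
= 13.5 beats


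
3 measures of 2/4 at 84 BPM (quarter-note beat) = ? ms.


Quarter-note beat duration = 60000 / 84 ms
Beats per measure (2/4) = 2
One measure = 2 × 60000 / 84 = 120000 / 84 ms
3 measures = 3 × 120000 / 84 = 360000 / 84
= 4285.7 ms


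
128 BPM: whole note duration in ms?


Solution.
One quarter-note beat = 60000 / BPM = 60000 / 128 ms
Whole note = 4 × quarter note
Duration = 4 × 60000 / 128 = 240000 / 128
= 1875.0 ms


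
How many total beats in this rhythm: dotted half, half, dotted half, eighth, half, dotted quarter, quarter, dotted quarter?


Reasoning:
Beat values:
  dotted half = 3 beats
  half = 2 beats
  dotted half = 3 beats
  eighth = 0.5 beats
  half = 2 beats
  dotted quarter = 1.5 beats
  quarter = 1 beat
  dotted quarter = 1.5 beats
Sum = 3 + 2 + 3 + 0.5 + 2 + 1.5 + 1 + 1.5
= 14.5 beats


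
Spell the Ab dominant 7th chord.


Dominant 7th chord = root + major 3rd + perfect 5th + minor 7th
Seventh chords stack in thirds, so the letter names are A-C-E-G
Root: Ab
Major 3rd above Ab: C
Perfect 5th above Ab: Eb
Minor 7th above Ab: Gb
Chord = Ab C Eb Gb


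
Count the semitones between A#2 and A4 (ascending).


Let's work it out.
Absolute semitone position = octave×12 + chromatic position
A#2: 2×12 + 10 = 34
A4: 4×12 + 9 = 57
Difference = 57 - 34 = 23
= 23 semitones


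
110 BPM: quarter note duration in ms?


One quarter-note beat = 60000 / BPM = 60000 / 110 ms
Duration = 60000 / 110
= 545.5 ms


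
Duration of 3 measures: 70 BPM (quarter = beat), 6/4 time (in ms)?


Working:
Quarter-note beat duration = 60000 / 70 ms
Beats per measure (6/4) = 6
One measure = 6 × 60000 / 70 = 360000 / 70 ms
3 measures = 3 × 360000 / 70 = 1080000 / 70
= 15428.6 ms


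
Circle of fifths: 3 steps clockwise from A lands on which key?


Each clockwise step on the circle of fifths moves up a perfect 5th
From A: A → E → B → F#/Gb
= F#/Gb


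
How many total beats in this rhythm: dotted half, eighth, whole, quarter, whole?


Solution.
Beat values:
  dotted half = 3 beats
  eighth = 0.5 beats
  whole = 4 beats
  quarter = 1 beat
  whole = 4 beats
Sum = 3 + 0.5 + 4 + 1 + 4
= 12.5 beats


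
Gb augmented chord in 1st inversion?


Root position: Gb Bb D
1st inversion: move root up an octave
Bass note: Bb
Notes (bottom to top) = Bb D Gb


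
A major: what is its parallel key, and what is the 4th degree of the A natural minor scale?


Solution.
Parallel keys share the same tonic but differ in mode
A major → parallel is A minor
A natural minor scale: A B C D E F G
= A minor; 4th degree = D


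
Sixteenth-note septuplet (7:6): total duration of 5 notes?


Septuplet: 7 notes occupy the space of 6 sixteenth notes
Space = 6 × 1/4 = 3/2 beats
Each septuplet note = 3/2 / 7 = 3/14 beats
5 notes = 5 × 3/14 = 15/14
= 15/14 beats


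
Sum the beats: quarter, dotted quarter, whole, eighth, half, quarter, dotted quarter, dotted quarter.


Let's work it out.
Beat values:
  quarter = 1 beat
  dotted quarter = 1.5 beats
  whole = 4 beats
  eighth = 0.5 beats
  half = 2 beats
  quarter = 1 beat
  dotted quarter = 1.5 beats
  dotted quarter = 1.5 beats
Sum = 1 + 1.5 + 4 + 0.5 + 2 + 1 + 1.5 + 1.5
= 13 beats


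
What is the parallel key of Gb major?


Working:
Parallel keys share the same tonic but differ in mode
Gb major → parallel is Gb minor
= Gb minor


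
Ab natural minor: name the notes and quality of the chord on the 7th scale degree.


Working:
Ab natural minor scale: Ab Bb Cb Db Eb Fb Gb
Diatonic triad on degree 7 stacks scale notes 7, 2, 4: Gb Bb Db
Gb→Bb = 4 semitones; Gb→Db = 7 semitones → major triad
= Gb Bb Db (major)


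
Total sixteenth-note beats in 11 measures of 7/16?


Working:
Time signature 7/16: the bottom number 16 means the sixteenth note gets one count
The top number 7 means 7 sixteenth-note beats per measure
Total = 7 × 11 measures
= 77 sixteenth-note beats


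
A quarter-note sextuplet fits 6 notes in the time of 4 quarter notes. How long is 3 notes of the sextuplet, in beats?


Sextuplet: 6 notes occupy the space of 4 quarter notes
Space = 4 × 1 = 4 beats
Each sextuplet note = 4 / 6 = 2/3 beats
3 notes = 3 × 2/3 = 2
= 2 beats


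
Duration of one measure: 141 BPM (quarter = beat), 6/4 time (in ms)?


Working:
Quarter-note beat duration = 60000 / 141 ms
Beats per measure (6/4) = 6
One measure = 6 × 60000 / 141 = 360000 / 141 ms
= 2553.2 ms


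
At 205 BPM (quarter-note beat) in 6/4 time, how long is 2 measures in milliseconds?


Working:
Quarter-note beat duration = 60000 / 205 ms
Beats per measure (6/4) = 6
One measure = 6 × 60000 / 205 = 360000 / 205 ms
2 measures = 2 × 360000 / 205 = 720000 / 205
= 3512.2 ms


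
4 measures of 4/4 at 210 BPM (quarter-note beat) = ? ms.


Reasoning:
Quarter-note beat duration = 60000 / 210 ms
Beats per measure (4/4) = 4
One measure = 4 × 60000 / 210 = 240000 / 210 ms
4 measures = 4 × 240000 / 210 = 960000 / 210
= 4571.4 ms


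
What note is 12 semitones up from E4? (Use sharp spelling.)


E4: chromatic position 4 in octave 4 → absolute = 4×12 + 4 = 52
Transpose up 12: 52 + 12 = 64
64 = 5×12 + 4 → E in octave 5
Result = E5


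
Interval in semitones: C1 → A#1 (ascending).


Reasoning:
Absolute semitone position = octave×12 + chromatic position
C1: 1×12 + 0 = 12
A#1: 1×12 + 10 = 22
Difference = 22 - 12 = 10
= 10 semitones


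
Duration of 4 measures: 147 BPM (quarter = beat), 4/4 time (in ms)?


Quarter-note beat duration = 60000 / 147 ms
Beats per measure (4/4) = 4
One measure = 4 × 60000 / 147 = 240000 / 147 ms
4 measures = 4 × 240000 / 147 = 960000 / 147
= 6530.6 ms


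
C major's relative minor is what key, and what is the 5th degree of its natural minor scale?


Reasoning:
The relative minor shares the major's key signature and starts on its 6th degree
6th degree = a major 6th above the tonic; a major 6th above C is A
→ relative minor of C major is A minor
A natural minor scale: A B C D E F G
= A minor; 5th degree = E


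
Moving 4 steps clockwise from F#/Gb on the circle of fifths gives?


Solution.
Each clockwise step on the circle of fifths moves up a perfect 5th
From F#/Gb: F#/Gb → Db → Ab → Eb → Bb
= Bb


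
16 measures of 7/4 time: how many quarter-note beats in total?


Step by step:
Time signature 7/4: the bottom number 4 means the quarter note gets one count
The top number 7 means 7 quarter-note beats per measure
Total = 7 × 16 measures
= 112 quarter-note beats


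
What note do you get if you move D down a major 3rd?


major 3rd: 3 letter names, 4 semitones
Letter: D - 2 → B
Pitch: D - 4 semitones, spelled as a B → Bb
= Bb


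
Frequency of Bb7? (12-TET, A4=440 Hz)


f = 440 × 2^(n/12) where n = semitones from A4
Bb7: 37 semitones from A4
f = 440 × 2^(37/12)
f = 3729.31 Hz


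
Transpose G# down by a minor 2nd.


Step by step:
minor 2nd: 2 letter names, 1 semitones
Letter: G - 1 → F
Pitch: G# - 1 semitones, spelled as an F → F##
= F##


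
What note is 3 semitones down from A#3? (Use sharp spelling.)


Reasoning:
A#3: chromatic position 10 in octave 3 → absolute = 3×12 + 10 = 46
Transpose down 3: 46 - 3 = 43
43 = 3×12 + 7 → G in octave 3
Result = G3


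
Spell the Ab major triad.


Working:
Major triad = root + major 3rd (4 semitones) + perfect 5th (7 semitones)
A triad on Ab stacks thirds, so the chord tones use letter names A-C-E
Root: Ab
Major 3rd above Ab: C
Perfect 5th above Ab: Eb
Chord = Ab C Eb


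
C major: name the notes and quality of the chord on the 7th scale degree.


Reasoning:
C major scale: C D E F G A B
Diatonic triad on degree 7 stacks scale notes 7, 2, 4: B D F
B→D = 3 semitones; B→F = 6 semitones → diminished triad
= B D F (diminished)


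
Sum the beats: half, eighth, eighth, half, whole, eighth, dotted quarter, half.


Solution.
Beat values:
  half = 2 beats
  eighth = 0.5 beats
  eighth = 0.5 beats
  half = 2 beats
  whole = 4 beats
  eighth = 0.5 beats
  dotted quarter = 1.5 beats
  half = 2 beats
Sum = 2 + 0.5 + 0.5 + 2 + 4 + 0.5 + 1.5 + 2
= 13 beats


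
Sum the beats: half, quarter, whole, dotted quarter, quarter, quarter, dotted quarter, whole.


Beat values:
  half = 2 beats
  quarter = 1 beat
  whole = 4 beats
  dotted quarter = 1.5 beats
  quarter = 1 beat
  quarter = 1 beat
  dotted quarter = 1.5 beats
  whole = 4 beats
Sum = 2 + 1 + 4 + 1.5 + 1 + 1 + 1.5 + 4
= 16 beats


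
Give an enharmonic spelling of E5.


Working:
Enharmonic notes sound the same pitch but are spelled with different letter names
E and Fb name the same pitch class
= Fb5


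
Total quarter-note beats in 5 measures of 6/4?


Step by step:
Time signature 6/4: the bottom number 4 means the quarter note gets one count
The top number 6 means 6 quarter-note beats per measure
Total = 6 × 5 measures
= 30 quarter-note beats


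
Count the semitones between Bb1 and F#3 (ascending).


Working:
Absolute semitone position = octave×12 + chromatic position
Bb1: 1×12 + 10 = 22
F#3: 3×12 + 6 = 42
Difference = 42 - 22 = 20
= 20 semitones


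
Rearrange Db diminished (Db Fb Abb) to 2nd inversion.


Root position: Db Fb Abb
2nd inversion: move root and 3rd up an octave
Bass note: Abb
Notes (bottom to top) = Abb Db Fb


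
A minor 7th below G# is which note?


A 7th spans 7 letter names, so from G we land on A
A minor 7th = 10 semitones below G#
Spell A at that pitch: A#
= A#


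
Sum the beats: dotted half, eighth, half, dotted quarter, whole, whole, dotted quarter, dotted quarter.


Solution.
Beat values:
  dotted half = 3 beats
  eighth = 0.5 beats
  half = 2 beats
  dotted quarter = 1.5 beats
  whole = 4 beats
  whole = 4 beats
  dotted quarter = 1.5 beats
  dotted quarter = 1.5 beats
Sum = 3 + 0.5 + 2 + 1.5 + 4 + 4 + 1.5 + 1.5
= 18 beats


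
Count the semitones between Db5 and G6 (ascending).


Absolute semitone position = octave×12 + chromatic position
Db5: 5×12 + 1 = 61
G6: 6×12 + 7 = 79
Difference = 79 - 61 = 18
= 18 semitones


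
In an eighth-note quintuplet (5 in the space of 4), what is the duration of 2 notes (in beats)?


Quintuplet: 5 notes occupy the space of 4 eighth notes
Space = 4 × 1/2 = 2 beats
Each quintuplet note = 2 / 5 = 2/5 beats
2 notes = 2 × 2/5 = 4/5
= 4/5 beats


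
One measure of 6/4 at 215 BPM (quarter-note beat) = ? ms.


Step by step:
Quarter-note beat duration = 60000 / 215 ms
Beats per measure (6/4) = 6
One measure = 6 × 60000 / 215 = 360000 / 215 ms
= 1674.4 ms


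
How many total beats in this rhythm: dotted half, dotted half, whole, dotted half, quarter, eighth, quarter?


Reasoning:
Beat values:
  dotted half = 3 beats
  dotted half = 3 beats
  whole = 4 beats
  dotted half = 3 beats
  quarter = 1 beat
  eighth = 0.5 beats
  quarter = 1 beat
Sum = 3 + 3 + 4 + 3 + 1 + 0.5 + 1
= 15.5 beats


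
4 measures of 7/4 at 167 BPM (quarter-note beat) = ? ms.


Solution.
Quarter-note beat duration = 60000 / 167 ms
Beats per measure (7/4) = 7
One measure = 7 × 60000 / 167 = 420000 / 167 ms
4 measures = 4 × 420000 / 167 = 1680000 / 167
= 10059.9 ms


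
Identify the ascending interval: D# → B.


Solution.
Letter names: D → B spans 6 letter names → a 6th
Semitones: D# → B = 8 half-steps
A 6th of 8 semitones is a minor 6th
= minor 6th


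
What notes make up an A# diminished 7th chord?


Diminished 7th chord = root + minor 3rd + diminished 5th + diminished 7th
Seventh chords stack in thirds, so the letter names are A-C-E-G
Root: A#
Minor 3rd above A#: C#
Diminished 5th above A#: E
Diminished 7th above A#: G
Chord = A# C# E G


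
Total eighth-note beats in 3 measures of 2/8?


Solution.
Time signature 2/8: the bottom number 8 means the eighth note gets one count
The top number 2 means 2 eighth-note beats per measure
Total = 2 × 3 measures
= 6 eighth-note beats


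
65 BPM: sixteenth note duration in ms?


Reasoning:
One quarter-note beat = 60000 / BPM = 60000 / 65 ms
Sixteenth note = 1/4 × quarter note
Duration = 1/4 × 60000 / 65 = 15000 / 65
= 230.8 ms


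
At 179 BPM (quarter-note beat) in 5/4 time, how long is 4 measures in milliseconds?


Solution.
Quarter-note beat duration = 60000 / 179 ms
Beats per measure (5/4) = 5
One measure = 5 × 60000 / 179 = 300000 / 179 ms
4 measures = 4 × 300000 / 179 = 1200000 / 179
= 6703.9 ms


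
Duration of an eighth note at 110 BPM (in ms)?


Solution.
One quarter-note beat = 60000 / BPM = 60000 / 110 ms
Eighth note = 1/2 × quarter note
Duration = 1/2 × 60000 / 110 = 30000 / 110
= 272.7 ms


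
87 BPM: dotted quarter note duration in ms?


One quarter-note beat = 60000 / BPM = 60000 / 87 ms
Dotted quarter note = 3/2 × quarter note
Duration = 3/2 × 60000 / 87 = 90000 / 87
= 1034.5 ms


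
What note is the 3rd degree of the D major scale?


Working:
Major scale pattern: W-W-H-W-W-W-H (2-2-1-2-2-2-1 semitones)
Starting from D:
  D + 2 semitones → E
  E + 2 semitones → F#
  F# + 1 semitone → G
  G + 2 semitones → A
  A + 2 semitones → B
  B + 2 semitones → C#
  C# + 1 semitone → D
Scale: D E F# G A B C#
Degree 3 = F#


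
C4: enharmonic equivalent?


Enharmonic notes sound the same pitch but are spelled with different letter names
C and B# name the same pitch class
Octave numbers change at C, so C4 = B#3
= B#3


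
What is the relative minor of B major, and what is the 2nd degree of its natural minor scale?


Reasoning:
The relative minor shares the major's key signature and starts on its 6th degree
6th degree = a major 6th above the tonic; a major 6th above B is G#
→ relative minor of B major is G# minor
G# natural minor scale: G# A# B C# D# E F#
= G# minor; 2nd degree = A#


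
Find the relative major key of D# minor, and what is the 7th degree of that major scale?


Solution.
The relative major shares the key signature and is a minor 3rd above the minor tonic
A minor 3rd above D# is F#
→ relative major of D# minor is F# major
F# major scale: F# G# A# B C# D# E#
= F# major; 7th degree = E#


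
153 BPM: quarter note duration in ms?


One quarter-note beat = 60000 / BPM = 60000 / 153 ms
Duration = 60000 / 153
= 392.2 ms


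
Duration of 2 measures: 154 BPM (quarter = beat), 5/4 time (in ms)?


Quarter-note beat duration = 60000 / 154 ms
Beats per measure (5/4) = 5
One measure = 5 × 60000 / 154 = 300000 / 154 ms
2 measures = 2 × 300000 / 154 = 600000 / 154
= 3896.1 ms


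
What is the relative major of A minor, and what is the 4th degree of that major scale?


Let's work it out.
The relative major shares the key signature and is a minor 3rd above the minor tonic
A minor 3rd above A is C
→ relative major of A minor is C major
C major scale: C D E F G A B
= C major; 4th degree = F


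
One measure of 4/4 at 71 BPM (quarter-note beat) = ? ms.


Quarter-note beat duration = 60000 / 71 ms
Beats per measure (4/4) = 4
One measure = 4 × 60000 / 71 = 240000 / 71 ms
= 3380.3 ms


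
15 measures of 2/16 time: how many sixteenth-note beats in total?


Working:
Time signature 2/16: the bottom number 16 means the sixteenth note gets one count
The top number 2 means 2 sixteenth-note beats per measure
Total = 2 × 15 measures
= 30 sixteenth-note beats


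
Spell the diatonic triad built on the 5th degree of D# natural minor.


Solution.
D# natural minor scale: D# E# F# G# A# B C#
Diatonic triad on degree 5 stacks scale notes 5, 7, 2: A# C# E#
A#→C# = 3 semitones; A#→E# = 7 semitones → minor triad
= A# C# E# (minor)


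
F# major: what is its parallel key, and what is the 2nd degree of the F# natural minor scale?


Parallel keys share the same tonic but differ in mode
F# major → parallel is F# minor
F# natural minor scale: F# G# A B C# D E
= F# minor; 2nd degree = G#


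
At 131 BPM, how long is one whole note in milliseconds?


Reasoning:
One quarter-note beat = 60000 / BPM = 60000 / 131 ms
Whole note = 4 × quarter note
Duration = 4 × 60000 / 131 = 240000 / 131
= 1832.1 ms


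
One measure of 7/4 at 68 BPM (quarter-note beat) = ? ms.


Quarter-note beat duration = 60000 / 68 ms
Beats per measure (7/4) = 7
One measure = 7 × 60000 / 68 = 420000 / 68 ms
= 6176.5 ms


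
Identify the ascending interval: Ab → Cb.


Solution.
Letter names: A → C spans 3 letter names → a 3rd
Semitones: Ab → Cb = 3 half-steps
A 3rd of 3 semitones is a minor 3rd
= minor 3rd


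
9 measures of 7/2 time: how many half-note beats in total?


Time signature 7/2: the bottom number 2 means the half note gets one count
The top number 7 means 7 half-note beats per measure
Total = 7 × 9 measures
= 63 half-note beats


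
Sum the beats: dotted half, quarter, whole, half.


Let's work it out.
Beat values:
  dotted half = 3 beats
  quarter = 1 beat
  whole = 4 beats
  half = 2 beats
Sum = 3 + 1 + 4 + 2
= 10 beats


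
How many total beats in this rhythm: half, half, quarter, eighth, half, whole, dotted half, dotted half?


Step by step:
Beat values:
  half = 2 beats
  half = 2 beats
  quarter = 1 beat
  eighth = 0.5 beats
  half = 2 beats
  whole = 4 beats
  dotted half = 3 beats
  dotted half = 3 beats
Sum = 2 + 2 + 1 + 0.5 + 2 + 4 + 3 + 3
= 17.5 beats


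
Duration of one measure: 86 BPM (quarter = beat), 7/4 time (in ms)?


Solution.
Quarter-note beat duration = 60000 / 86 ms
Beats per measure (7/4) = 7
One measure = 7 × 60000 / 86 = 420000 / 86 ms
= 4883.7 ms


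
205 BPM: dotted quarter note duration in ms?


One quarter-note beat = 60000 / BPM = 60000 / 205 ms
Dotted quarter note = 3/2 × quarter note
Duration = 3/2 × 60000 / 205 = 90000 / 205
= 439.0 ms


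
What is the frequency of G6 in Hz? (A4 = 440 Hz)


f = 440 × 2^(n/12) where n = semitones from A4
G6: 22 semitones from A4
f = 440 × 2^(22/12)
f = 1567.98 Hz


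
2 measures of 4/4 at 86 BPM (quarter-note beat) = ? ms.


Step by step:
Quarter-note beat duration = 60000 / 86 ms
Beats per measure (4/4) = 4
One measure = 4 × 60000 / 86 = 240000 / 86 ms
2 measures = 2 × 240000 / 86 = 480000 / 86
= 5581.4 ms


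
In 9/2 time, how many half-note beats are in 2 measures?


Solution.
Time signature 9/2: the bottom number 2 means the half note gets one count
The top number 9 means 9 half-note beats per measure
Total = 9 × 2 measures
= 18 half-note beats


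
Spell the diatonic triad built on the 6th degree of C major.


C major scale: C D E F G A B
Diatonic triad on degree 6 stacks scale notes 6, 1, 3: A C E
A→C = 3 semitones; A→E = 7 semitones → minor triad
= A C E (minor)


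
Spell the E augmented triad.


Reasoning:
Augmented triad = root + major 3rd (4 semitones) + augmented 5th (8 semitones)
A triad on E stacks thirds, so the chord tones use letter names E-G-B
Root: E
Major 3rd above E: G#
Augmented 5th above E: B#
Chord = E G# B#


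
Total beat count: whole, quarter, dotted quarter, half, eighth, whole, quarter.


Reasoning:
Beat values:
  whole = 4 beats
  quarter = 1 beat
  dotted quarter = 1.5 beats
  half = 2 beats
  eighth = 0.5 beats
  whole = 4 beats
  quarter = 1 beat
Sum = 4 + 1 + 1.5 + 2 + 0.5 + 4 + 1
= 14 beats


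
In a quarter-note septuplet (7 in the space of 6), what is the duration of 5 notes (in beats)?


Working:
Septuplet: 7 notes occupy the space of 6 quarter notes
Space = 6 × 1 = 6 beats
Each septuplet note = 6 / 7 = 6/7 beats
5 notes = 5 × 6/7 = 30/7
= 30/7 beats


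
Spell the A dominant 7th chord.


Let's work it out.
Dominant 7th chord = root + major 3rd + perfect 5th + minor 7th
Seventh chords stack in thirds, so the letter names are A-C-E-G
Root: A
Major 3rd above A: C#
Perfect 5th above A: E
Minor 7th above A: G
Chord = A C# E G


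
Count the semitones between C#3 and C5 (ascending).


Solution.
Absolute semitone position = octave×12 + chromatic position
C#3: 3×12 + 1 = 37
C5: 5×12 + 0 = 60
Difference = 60 - 37 = 23
= 23 semitones


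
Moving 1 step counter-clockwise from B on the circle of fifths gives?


Each counter-clockwise step moves down a perfect 5th (= up a perfect 4th)
From B: B → E
= E


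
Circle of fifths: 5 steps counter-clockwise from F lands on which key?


Each counter-clockwise step moves down a perfect 5th (= up a perfect 4th)
From F: F → Bb → Eb → Ab → Db → F#/Gb
= F#/Gb


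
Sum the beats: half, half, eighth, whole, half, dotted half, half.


Beat values:
  half = 2 beats
  half = 2 beats
  eighth = 0.5 beats
  whole = 4 beats
  half = 2 beats
  dotted half = 3 beats
  half = 2 beats
Sum = 2 + 2 + 0.5 + 4 + 2 + 3 + 2
= 15.5 beats


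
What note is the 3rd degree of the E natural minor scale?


Reasoning:
Natural minor scale pattern: W-H-W-W-H-W-W (2-1-2-2-1-2-2 semitones)
Starting from E:
  E + 2 semitones → F#
  F# + 1 semitone → G
  G + 2 semitones → A
  A + 2 semitones → B
  B + 1 semitone → C
  C + 2 semitones → D
  D + 2 semitones → E
Scale: E F# G A B C D
Degree 3 = G


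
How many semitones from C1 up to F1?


Reasoning:
Absolute semitone position = octave×12 + chromatic position
C1: 1×12 + 0 = 12
F1: 1×12 + 5 = 17
Difference = 17 - 12 = 5
= 5 semitones


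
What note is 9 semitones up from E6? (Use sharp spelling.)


E6: chromatic position 4 in octave 6 → absolute = 6×12 + 4 = 76
Transpose up 9: 76 + 9 = 85
85 = 7×12 + 1 → C# in octave 7
Result = C#7


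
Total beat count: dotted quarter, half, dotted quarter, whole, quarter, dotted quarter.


Reasoning:
Beat values:
  dotted quarter = 1.5 beats
  half = 2 beats
  dotted quarter = 1.5 beats
  whole = 4 beats
  quarter = 1 beat
  dotted quarter = 1.5 beats
Sum = 1.5 + 2 + 1.5 + 4 + 1 + 1.5
= 11.5 beats


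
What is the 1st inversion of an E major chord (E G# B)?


Reasoning:
Root position: E G# B
1st inversion: move root up an octave
Bass note: G#
Notes (bottom to top) = G# B E


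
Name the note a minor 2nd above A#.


Step by step:
A 2nd spans 2 letter names, so from A we land on B
A minor 2nd = 1 semitone above A#
Spell B at that pitch: B
= B


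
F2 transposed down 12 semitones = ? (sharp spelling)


F2: chromatic position 5 in octave 2 → absolute = 2×12 + 5 = 29
Transpose down 12: 29 - 12 = 17
17 = 1×12 + 5 → F in octave 1
Result = F1


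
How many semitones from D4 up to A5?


Reasoning:
Absolute semitone position = octave×12 + chromatic position
D4: 4×12 + 2 = 50
A5: 5×12 + 9 = 69
Difference = 69 - 50 = 19
= 19 semitones


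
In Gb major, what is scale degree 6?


Major scale pattern: W-W-H-W-W-W-H (2-2-1-2-2-2-1 semitones)
Starting from Gb:
  Gb + 2 semitones → Ab
  Ab + 2 semitones → Bb
  Bb + 1 semitone → Cb
  Cb + 2 semitones → Db
  Db + 2 semitones → Eb
  Eb + 2 semitones → F
  F + 1 semitone → Gb
Scale: Gb Ab Bb Cb Db Eb F
Degree 6 = Eb


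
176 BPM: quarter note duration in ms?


Working:
One quarter-note beat = 60000 / BPM = 60000 / 176 ms
Duration = 60000 / 176
= 340.9 ms


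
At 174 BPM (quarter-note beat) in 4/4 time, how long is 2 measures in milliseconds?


Solution.
Quarter-note beat duration = 60000 / 174 ms
Beats per measure (4/4) = 4
One measure = 4 × 60000 / 174 = 240000 / 174 ms
2 measures = 2 × 240000 / 174 = 480000 / 174
= 2758.6 ms


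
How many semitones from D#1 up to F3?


Solution.
Absolute semitone position = octave×12 + chromatic position
D#1: 1×12 + 3 = 15
F3: 3×12 + 5 = 41
Difference = 41 - 15 = 26
= 26 semitones


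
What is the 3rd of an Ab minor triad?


Reasoning:
Minor triad = root + minor 3rd (3 semitones) + perfect 5th (7 semitones)
A triad on Ab stacks thirds, so the chord tones use letter names A-C-E
Root: Ab
Minor 3rd above Ab: Cb
Perfect 5th above Ab: Eb
The 3rd = Cb


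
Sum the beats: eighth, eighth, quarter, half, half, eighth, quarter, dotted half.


Solution.
Beat values:
  eighth = 0.5 beats
  eighth = 0.5 beats
  quarter = 1 beat
  half = 2 beats
  half = 2 beats
  eighth = 0.5 beats
  quarter = 1 beat
  dotted half = 3 beats
Sum = 0.5 + 0.5 + 1 + 2 + 2 + 0.5 + 1 + 3
= 10.5 beats


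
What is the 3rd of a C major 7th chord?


Let's work it out.
Major 7th chord = root + major 3rd + perfect 5th + major 7th
Seventh chords stack in thirds, so the letter names are C-E-G-B
Root: C
Major 3rd above C: E
Perfect 5th above C: G
Major 7th above C: B
The 3rd = E


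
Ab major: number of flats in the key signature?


Reasoning:
Flat major keys: C(0), F(1), Bb(2), Eb(3), Ab(4), Db(5), Gb(6), Cb(7)
Ab major has 4 flats
Order of flats: Bb Eb Ab Db Gb Cb Fb → first 4: Bb, Eb, Ab, Db
= 4 flats


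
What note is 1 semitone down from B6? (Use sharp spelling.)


Let's work it out.
B6: chromatic position 11 in octave 6 → absolute = 6×12 + 11 = 83
Transpose down 1: 83 - 1 = 82
82 = 6×12 + 10 → A# in octave 6
Result = A#6


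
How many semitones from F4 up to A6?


Let's work it out.
Absolute semitone position = octave×12 + chromatic position
F4: 4×12 + 5 = 53
A6: 6×12 + 9 = 81
Difference = 81 - 53 = 28
= 28 semitones


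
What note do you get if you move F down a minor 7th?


Step by step:
minor 7th: 7 letter names, 10 semitones
Letter: F - 6 → G
Pitch: F - 10 semitones, spelled as a G → G
= G


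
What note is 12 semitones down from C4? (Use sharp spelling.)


C4: chromatic position 0 in octave 4 → absolute = 4×12 + 0 = 48
Transpose down 12: 48 - 12 = 36
36 = 3×12 + 0 → C in octave 3
Result = C3


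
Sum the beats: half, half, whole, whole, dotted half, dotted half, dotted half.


Solution.
Beat values:
  half = 2 beats
  half = 2 beats
  whole = 4 beats
  whole = 4 beats
  dotted half = 3 beats
  dotted half = 3 beats
  dotted half = 3 beats
Sum = 2 + 2 + 4 + 4 + 3 + 3 + 3
= 21 beats


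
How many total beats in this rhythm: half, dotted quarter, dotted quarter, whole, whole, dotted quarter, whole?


Let's work it out.
Beat values:
  half = 2 beats
  dotted quarter = 1.5 beats
  dotted quarter = 1.5 beats
  whole = 4 beats
  whole = 4 beats
  dotted quarter = 1.5 beats
  whole = 4 beats
Sum = 2 + 1.5 + 1.5 + 4 + 4 + 1.5 + 4
= 18.5 beats


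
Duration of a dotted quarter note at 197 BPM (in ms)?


Solution.
One quarter-note beat = 60000 / BPM = 60000 / 197 ms
Dotted quarter note = 3/2 × quarter note
Duration = 3/2 × 60000 / 197 = 90000 / 197
= 456.9 ms


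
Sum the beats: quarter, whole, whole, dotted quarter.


Reasoning:
Beat values:
  quarter = 1 beat
  whole = 4 beats
  whole = 4 beats
  dotted quarter = 1.5 beats
Sum = 1 + 4 + 4 + 1.5
= 10.5 beats


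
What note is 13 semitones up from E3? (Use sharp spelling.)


Step by step:
E3: chromatic position 4 in octave 3 → absolute = 3×12 + 4 = 40
Transpose up 13: 40 + 13 = 53
53 = 4×12 + 5 → F in octave 4
Result = F4


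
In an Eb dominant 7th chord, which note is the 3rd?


Let's work it out.
Dominant 7th chord = root + major 3rd + perfect 5th + minor 7th
Seventh chords stack in thirds, so the letter names are E-G-B-D
Root: Eb
Major 3rd above Eb: G
Perfect 5th above Eb: Bb
Minor 7th above Eb: Db
The 3rd = G


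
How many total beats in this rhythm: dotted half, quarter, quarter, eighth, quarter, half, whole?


Beat values:
  dotted half = 3 beats
  quarter = 1 beat
  quarter = 1 beat
  eighth = 0.5 beats
  quarter = 1 beat
  half = 2 beats
  whole = 4 beats
Sum = 3 + 1 + 1 + 0.5 + 1 + 2 + 4
= 12.5 beats


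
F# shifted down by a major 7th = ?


Solution.
major 7th: 7 letter names, 11 semitones
Letter: F - 6 → G
Pitch: F# - 11 semitones, spelled as a G → G
= G


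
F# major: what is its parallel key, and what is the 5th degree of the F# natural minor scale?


Working:
Parallel keys share the same tonic but differ in mode
F# major → parallel is F# minor
F# natural minor scale: F# G# A B C# D E
= F# minor; 5th degree = C#


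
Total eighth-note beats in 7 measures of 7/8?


Time signature 7/8: the bottom number 8 means the eighth note gets one count
The top number 7 means 7 eighth-note beats per measure
Total = 7 × 7 measures
= 49 eighth-note beats
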